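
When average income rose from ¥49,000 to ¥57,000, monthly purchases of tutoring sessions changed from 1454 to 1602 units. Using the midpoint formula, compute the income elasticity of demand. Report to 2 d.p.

ΔQ = 148, ΔI = 8000. Midpoints: Ī = 53,000, Q̄ = 1528.0.
ε_I = (ΔQ/ΔI)(Ī/Q̄) = (148/8000)(53000/1528.0).

0.64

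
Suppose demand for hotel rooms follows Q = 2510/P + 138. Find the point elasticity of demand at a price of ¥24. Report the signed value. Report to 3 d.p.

At P = 24, Q = 242.583.
dQ/dP = −2510/P² = -4.358.
ε = (dQ/dP)(P/Q) = (-4.358)(24/242.583).

-0.431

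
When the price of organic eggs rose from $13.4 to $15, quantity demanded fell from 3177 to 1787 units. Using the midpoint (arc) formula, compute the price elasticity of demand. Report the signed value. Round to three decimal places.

ΔQ = 1787 − 3177 = -1390; ΔP = 15 − 13.4 = 1.6.
Midpoints: P̄ = 14.20, Q̄ = 2482.0.
ε = (ΔQ/ΔP)(P̄/Q̄) = (-1390/1.6)(14.20/2482.0).

-4.970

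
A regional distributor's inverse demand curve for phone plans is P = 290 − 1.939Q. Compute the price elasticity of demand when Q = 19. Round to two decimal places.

-6.87

At Q = 19, P = 290 − 1.939(19) = 253.16.
dP/dQ = −1.939, so dQ/dP = 1/(−1.939) = -0.516.
ε = (dQ/dP)(P/Q) = (-0.516)(253.16/19).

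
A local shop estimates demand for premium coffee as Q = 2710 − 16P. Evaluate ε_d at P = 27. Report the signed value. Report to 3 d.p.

At P = 27, Q = 2278.
dQ/dP = −16.
ε = (dQ/dP)(P/Q) = (-16)(27/2278).

-0.190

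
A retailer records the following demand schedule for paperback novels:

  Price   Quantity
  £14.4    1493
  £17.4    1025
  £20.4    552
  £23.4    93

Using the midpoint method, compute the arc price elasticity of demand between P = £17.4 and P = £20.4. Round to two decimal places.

At P = 17.4, Q = 1025; at P = 20.4, Q = 552.
ΔQ = -473, ΔP = 3.0. Midpoints: P̄ = 18.90, Q̄ = 788.5.
ε = (ΔQ/ΔP)(P̄/Q̄) = (-473/3.0)(18.90/788.5).

-3.78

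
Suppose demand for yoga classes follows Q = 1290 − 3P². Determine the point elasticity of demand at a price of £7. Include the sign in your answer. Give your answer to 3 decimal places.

-0.257

At P = 7, Q = 1143.
dQ/dP = −6P = -42.
ε = (dQ/dP)(P/Q) = (-42)(7/1143).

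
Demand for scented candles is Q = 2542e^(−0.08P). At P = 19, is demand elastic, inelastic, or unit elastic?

Q = 555.966, dQ/dP = -44.477.
ε = (dQ/dP)(P/Q) ≈ -1.520.
|ε| = 1.52 > 1.

elastic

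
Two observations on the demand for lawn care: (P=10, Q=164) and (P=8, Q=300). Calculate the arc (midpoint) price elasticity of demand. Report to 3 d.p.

ΔQ = 300 − 164 = 136; ΔP = 8 − 10 = -2.
Midpoints: P̄ = 9.00, Q̄ = 232.0.
ε = (ΔQ/ΔP)(P̄/Q̄) = (136/-2)(9.00/232.0).

-2.638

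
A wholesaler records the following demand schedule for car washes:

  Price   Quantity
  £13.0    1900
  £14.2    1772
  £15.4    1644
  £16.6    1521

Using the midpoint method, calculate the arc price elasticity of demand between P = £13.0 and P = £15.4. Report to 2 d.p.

At P = 13.0, Q = 1900; at P = 15.4, Q = 1644.
ΔQ = -256, ΔP = 2.4. Midpoints: P̄ = 14.20, Q̄ = 1772.0.
ε = (ΔQ/ΔP)(P̄/Q̄) = (-256/2.4)(14.20/1772.0).

-0.85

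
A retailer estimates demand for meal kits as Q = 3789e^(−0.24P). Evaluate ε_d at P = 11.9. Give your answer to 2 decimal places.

At P = 11.9, Q = 217.861.
dQ/dP = −0.24·3789e^(−0.24P) = −0.24Q = -52.287.
ε = (dQ/dP)(P/Q) = (-52.287)(11.9/217.861).

-2.86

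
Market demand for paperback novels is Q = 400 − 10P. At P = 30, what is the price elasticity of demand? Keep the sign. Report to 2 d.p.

-3.00

At P = 30, Q = 100.
dQ/dP = −10.
ε = (dQ/dP)(P/Q) = (-10)(30/100).
|ε| > 1, so demand is elastic at this price.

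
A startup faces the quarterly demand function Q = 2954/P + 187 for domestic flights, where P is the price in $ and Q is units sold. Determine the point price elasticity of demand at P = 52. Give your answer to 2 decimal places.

-0.23

At P = 52, Q = 243.808.
dQ/dP = −2954/P² = -1.092.
ε = (dQ/dP)(P/Q) = (-1.092)(52/243.808).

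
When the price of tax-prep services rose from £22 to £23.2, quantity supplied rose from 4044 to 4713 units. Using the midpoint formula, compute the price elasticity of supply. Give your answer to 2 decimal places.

2.88

ΔQ = 4713 − 4044 = 669; ΔP = 23.2 − 22 = 1.2.
Midpoints: P̄ = 22.60, Q̄ = 4378.5.
ε_s = (ΔQ/ΔP)(P̄/Q̄) = (669/1.2)(22.60/4378.5).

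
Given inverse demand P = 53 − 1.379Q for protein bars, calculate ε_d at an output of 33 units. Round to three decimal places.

-0.165

At Q = 33, P = 53 − 1.379(33) = 7.49.
dP/dQ = −1.379, so dQ/dP = 1/(−1.379) = -0.725.
ε = (dQ/dP)(P/Q) = (-0.725)(7.49/33).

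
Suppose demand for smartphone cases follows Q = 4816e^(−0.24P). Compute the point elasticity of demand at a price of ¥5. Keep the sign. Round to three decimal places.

At P = 5, Q = 1450.551.
dQ/dP = −0.24·4816e^(−0.24P) = −0.24Q = -348.132.
ε = (dQ/dP)(P/Q) = (-348.132)(5/1450.551).

-1.200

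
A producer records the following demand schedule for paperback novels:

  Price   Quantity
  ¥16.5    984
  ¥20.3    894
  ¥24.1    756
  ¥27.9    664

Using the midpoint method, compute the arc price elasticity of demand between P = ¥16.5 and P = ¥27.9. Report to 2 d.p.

-0.76

At P = 16.5, Q = 984; at P = 27.9, Q = 664.
ΔQ = -320, ΔP = 11.4. Midpoints: P̄ = 22.20, Q̄ = 824.0.
ε = (ΔQ/ΔP)(P̄/Q̄) = (-320/11.4)(22.20/824.0).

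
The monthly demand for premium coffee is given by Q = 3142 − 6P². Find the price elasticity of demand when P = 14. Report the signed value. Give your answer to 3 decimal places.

At P = 14, Q = 1966.
dQ/dP = −12P = -168.
ε = (dQ/dP)(P/Q) = (-168)(14/1966).

-1.196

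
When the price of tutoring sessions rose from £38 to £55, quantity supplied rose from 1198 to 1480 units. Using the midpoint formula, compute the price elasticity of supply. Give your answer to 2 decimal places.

ΔQ = 1480 − 1198 = 282; ΔP = 55 − 38 = 17.
Midpoints: P̄ = 46.50, Q̄ = 1339.0.
ε_s = (ΔQ/ΔP)(P̄/Q̄) = (282/17)(46.50/1339.0).

0.58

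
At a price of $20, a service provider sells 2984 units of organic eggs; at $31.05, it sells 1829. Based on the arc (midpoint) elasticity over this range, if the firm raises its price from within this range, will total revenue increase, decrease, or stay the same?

decrease

Arc ε = (-1155/11.05)(25.52/2406.5) ≈ -1.109.
|ε| = 1.11 > 1, so demand is elastic. A price rise therefore reduces total revenue.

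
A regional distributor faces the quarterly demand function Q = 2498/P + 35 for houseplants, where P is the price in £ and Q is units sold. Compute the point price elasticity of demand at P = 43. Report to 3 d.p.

At P = 43, Q = 93.093.
dQ/dP = −2498/P² = -1.351.
ε = (dQ/dP)(P/Q) = (-1.351)(43/93.093).

-0.624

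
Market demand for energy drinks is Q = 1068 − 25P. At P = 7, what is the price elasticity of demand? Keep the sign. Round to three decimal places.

At P = 7, Q = 893.
dQ/dP = −25.
ε = (dQ/dP)(P/Q) = (-25)(7/893).
|ε| < 1, so demand is inelastic at this price.

-0.196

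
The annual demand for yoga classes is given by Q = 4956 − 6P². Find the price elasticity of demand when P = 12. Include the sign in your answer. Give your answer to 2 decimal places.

At P = 12, Q = 4092.
dQ/dP = −12P = -144.
ε = (dQ/dP)(P/Q) = (-144)(12/4092).
|ε| < 1, so demand is inelastic at this price.

-0.42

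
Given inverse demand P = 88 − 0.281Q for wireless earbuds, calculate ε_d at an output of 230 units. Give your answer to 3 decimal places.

-0.362

At Q = 230, P = 88 − 0.281(230) = 23.37.
dP/dQ = −0.281, so dQ/dP = 1/(−0.281) = -3.559.
ε = (dQ/dP)(P/Q) = (-3.559)(23.37/230).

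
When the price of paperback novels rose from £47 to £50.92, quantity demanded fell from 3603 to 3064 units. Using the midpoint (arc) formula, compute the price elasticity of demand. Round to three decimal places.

ΔQ = 3064 − 3603 = -539; ΔP = 50.92 − 47 = 3.92.
Midpoints: P̄ = 48.96, Q̄ = 3333.5.
ε = (ΔQ/ΔP)(P̄/Q̄) = (-539/3.92)(48.96/3333.5).

-2.019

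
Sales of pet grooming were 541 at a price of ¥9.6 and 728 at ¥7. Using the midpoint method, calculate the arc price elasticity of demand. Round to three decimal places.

-0.941

ΔQ = 728 − 541 = 187; ΔP = 7 − 9.6 = -2.6.
Midpoints: P̄ = 8.30, Q̄ = 634.5.
ε = (ΔQ/ΔP)(P̄/Q̄) = (187/-2.6)(8.30/634.5).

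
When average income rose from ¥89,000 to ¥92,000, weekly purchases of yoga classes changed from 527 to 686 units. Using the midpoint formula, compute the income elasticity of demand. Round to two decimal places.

7.91

ΔQ = 159, ΔI = 3000. Midpoints: Ī = 90,500, Q̄ = 606.5.
ε_I = (ΔQ/ΔI)(Ī/Q̄) = (159/3000)(90500/606.5).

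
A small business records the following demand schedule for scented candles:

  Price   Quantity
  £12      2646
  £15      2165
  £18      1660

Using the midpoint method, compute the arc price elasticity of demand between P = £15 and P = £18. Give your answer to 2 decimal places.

-1.45

At P = 15, Q = 2165; at P = 18, Q = 1660.
ΔQ = -505, ΔP = 3. Midpoints: P̄ = 16.50, Q̄ = 1912.5.
ε = (ΔQ/ΔP)(P̄/Q̄) = (-505/3)(16.50/1912.5).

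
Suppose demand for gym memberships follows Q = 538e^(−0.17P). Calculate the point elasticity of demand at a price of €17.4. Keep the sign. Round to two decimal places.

At P = 17.4, Q = 27.934.
dQ/dP = −0.17·538e^(−0.17P) = −0.17Q = -4.749.
ε = (dQ/dP)(P/Q) = (-4.749)(17.4/27.934).
|ε| > 1, so demand is elastic at this price.

-2.96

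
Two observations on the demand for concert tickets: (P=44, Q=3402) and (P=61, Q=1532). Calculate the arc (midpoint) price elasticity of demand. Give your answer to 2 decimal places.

-2.34

ΔQ = 1532 − 3402 = -1870; ΔP = 61 − 44 = 17.
Midpoints: P̄ = 52.50, Q̄ = 2467.0.
ε = (ΔQ/ΔP)(P̄/Q̄) = (-1870/17)(52.50/2467.0).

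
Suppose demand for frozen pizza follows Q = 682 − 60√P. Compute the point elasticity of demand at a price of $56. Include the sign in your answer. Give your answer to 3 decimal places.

-0.964

At P = 56, Q = 233.001.
dQ/dP = −60/(2√P) = -4.009.
ε = (dQ/dP)(P/Q) = (-4.009)(56/233.001).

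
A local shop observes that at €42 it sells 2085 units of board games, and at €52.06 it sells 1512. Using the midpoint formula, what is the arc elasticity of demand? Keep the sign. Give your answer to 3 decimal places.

ΔQ = 1512 − 2085 = -573; ΔP = 52.06 − 42 = 10.06.
Midpoints: P̄ = 47.03, Q̄ = 1798.5.
ε = (ΔQ/ΔP)(P̄/Q̄) = (-573/10.06)(47.03/1798.5).

-1.489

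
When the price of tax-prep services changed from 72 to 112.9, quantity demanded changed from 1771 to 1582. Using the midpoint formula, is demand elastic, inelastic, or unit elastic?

Arc ε ≈ -0.255.
|ε| = 0.25 < 1.

inelastic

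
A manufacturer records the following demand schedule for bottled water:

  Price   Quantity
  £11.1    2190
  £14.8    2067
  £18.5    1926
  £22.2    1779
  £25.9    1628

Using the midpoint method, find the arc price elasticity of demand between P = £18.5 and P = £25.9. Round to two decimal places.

-0.50

At P = 18.5, Q = 1926; at P = 25.9, Q = 1628.
ΔQ = -298, ΔP = 7.4. Midpoints: P̄ = 22.20, Q̄ = 1777.0.
ε = (ΔQ/ΔP)(P̄/Q̄) = (-298/7.4)(22.20/1777.0).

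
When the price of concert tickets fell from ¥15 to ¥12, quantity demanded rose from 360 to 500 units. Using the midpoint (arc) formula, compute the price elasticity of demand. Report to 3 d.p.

-1.465

ΔQ = 500 − 360 = 140; ΔP = 12 − 15 = -3.
Midpoints: P̄ = 13.50, Q̄ = 430.0.
ε = (ΔQ/ΔP)(P̄/Q̄) = (140/-3)(13.50/430.0).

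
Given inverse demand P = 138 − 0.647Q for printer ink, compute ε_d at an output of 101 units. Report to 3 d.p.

At Q = 101, P = 138 − 0.647(101) = 72.65.
dP/dQ = −0.647, so dQ/dP = 1/(−0.647) = -1.546.
ε = (dQ/dP)(P/Q) = (-1.546)(72.65/101).

-1.112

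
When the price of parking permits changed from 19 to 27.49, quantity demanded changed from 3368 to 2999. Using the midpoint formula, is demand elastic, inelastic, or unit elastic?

Arc ε ≈ -0.317.
|ε| = 0.32 < 1.

inelastic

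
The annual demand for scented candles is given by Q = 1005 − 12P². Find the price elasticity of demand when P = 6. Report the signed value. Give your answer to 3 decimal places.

-1.508

At P = 6, Q = 573.
dQ/dP = −24P = -144.
ε = (dQ/dP)(P/Q) = (-144)(6/573).
|ε| > 1, so demand is elastic at this price.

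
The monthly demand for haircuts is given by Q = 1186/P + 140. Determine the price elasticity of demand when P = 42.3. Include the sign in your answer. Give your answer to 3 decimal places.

-0.167

At P = 42.3, Q = 168.038.
dQ/dP = −1186/P² = -0.663.
ε = (dQ/dP)(P/Q) = (-0.663)(42.3/168.038).
|ε| < 1, so demand is inelastic at this price.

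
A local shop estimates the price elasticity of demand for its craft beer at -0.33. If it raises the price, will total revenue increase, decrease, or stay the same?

|ε| = 0.33 < 1, so demand is inelastic. A price rise therefore raises total revenue.

increase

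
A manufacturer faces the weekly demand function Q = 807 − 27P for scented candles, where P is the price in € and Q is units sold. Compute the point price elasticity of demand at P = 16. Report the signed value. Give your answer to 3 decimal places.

-1.152

At P = 16, Q = 375.
dQ/dP = −27.
ε = (dQ/dP)(P/Q) = (-27)(16/375).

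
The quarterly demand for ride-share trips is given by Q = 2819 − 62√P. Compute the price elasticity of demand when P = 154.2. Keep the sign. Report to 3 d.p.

At P = 154.2, Q = 2049.101.
dQ/dP = −62/(2√P) = -2.496.
ε = (dQ/dP)(P/Q) = (-2.496)(154.2/2049.101).

-0.188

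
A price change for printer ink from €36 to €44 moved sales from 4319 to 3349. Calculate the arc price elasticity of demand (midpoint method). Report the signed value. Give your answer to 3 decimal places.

-1.265

ΔQ = 3349 − 4319 = -970; ΔP = 44 − 36 = 8.
Midpoints: P̄ = 40.00, Q̄ = 3834.0.
ε = (ΔQ/ΔP)(P̄/Q̄) = (-970/8)(40.00/3834.0).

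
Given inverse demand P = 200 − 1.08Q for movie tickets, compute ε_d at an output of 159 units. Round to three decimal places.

-0.165

At Q = 159, P = 200 − 1.08(159) = 28.28.
dP/dQ = −1.08, so dQ/dP = 1/(−1.08) = -0.926.
ε = (dQ/dP)(P/Q) = (-0.926)(28.28/159).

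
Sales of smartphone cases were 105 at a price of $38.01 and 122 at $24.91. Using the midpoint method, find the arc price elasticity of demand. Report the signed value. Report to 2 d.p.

ΔQ = 122 − 105 = 17; ΔP = 24.91 − 38.01 = -13.1.
Midpoints: P̄ = 31.46, Q̄ = 113.5.
ε = (ΔQ/ΔP)(P̄/Q̄) = (17/-13.1)(31.46/113.5).

-0.36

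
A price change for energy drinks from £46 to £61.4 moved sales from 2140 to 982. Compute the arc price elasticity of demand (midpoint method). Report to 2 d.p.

ΔQ = 982 − 2140 = -1158; ΔP = 61.4 − 46 = 15.4.
Midpoints: P̄ = 53.70, Q̄ = 1561.0.
ε = (ΔQ/ΔP)(P̄/Q̄) = (-1158/15.4)(53.70/1561.0).

-2.59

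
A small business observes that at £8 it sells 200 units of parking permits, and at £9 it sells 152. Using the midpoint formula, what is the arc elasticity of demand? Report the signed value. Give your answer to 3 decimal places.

-2.318

ΔQ = 152 − 200 = -48; ΔP = 9 − 8 = 1.
Midpoints: P̄ = 8.50, Q̄ = 176.0.
ε = (ΔQ/ΔP)(P̄/Q̄) = (-48/1)(8.50/176.0).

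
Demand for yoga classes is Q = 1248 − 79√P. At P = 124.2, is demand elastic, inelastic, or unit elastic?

elastic

Q = 367.584, dQ/dP = -3.544.
ε = (dQ/dP)(P/Q) ≈ -1.198.
|ε| = 1.20 > 1.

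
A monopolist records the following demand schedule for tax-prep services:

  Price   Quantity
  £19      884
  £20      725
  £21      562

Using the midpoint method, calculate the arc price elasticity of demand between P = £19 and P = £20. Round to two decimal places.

-3.85

At P = 19, Q = 884; at P = 20, Q = 725.
ΔQ = -159, ΔP = 1. Midpoints: P̄ = 19.50, Q̄ = 804.5.
ε = (ΔQ/ΔP)(P̄/Q̄) = (-159/1)(19.50/804.5).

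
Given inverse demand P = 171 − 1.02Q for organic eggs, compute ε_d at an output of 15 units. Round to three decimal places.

At Q = 15, P = 171 − 1.02(15) = 155.70.
dP/dQ = −1.02, so dQ/dP = 1/(−1.02) = -0.980.
ε = (dQ/dP)(P/Q) = (-0.980)(155.70/15).

-10.176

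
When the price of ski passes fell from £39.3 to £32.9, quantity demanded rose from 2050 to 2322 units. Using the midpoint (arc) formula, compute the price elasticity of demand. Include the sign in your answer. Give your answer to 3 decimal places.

ΔQ = 2322 − 2050 = 272; ΔP = 32.9 − 39.3 = -6.4.
Midpoints: P̄ = 36.10, Q̄ = 2186.0.
ε = (ΔQ/ΔP)(P̄/Q̄) = (272/-6.4)(36.10/2186.0).

-0.702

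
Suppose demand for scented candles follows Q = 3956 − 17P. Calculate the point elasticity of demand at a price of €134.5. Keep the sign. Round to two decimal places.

-1.37

At P = 134.5, Q = 1669.500.
dQ/dP = −17.
ε = (dQ/dP)(P/Q) = (-17)(134.5/1669.500).
|ε| > 1, so demand is elastic at this price.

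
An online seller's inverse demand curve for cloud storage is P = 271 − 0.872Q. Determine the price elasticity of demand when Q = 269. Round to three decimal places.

-0.155

At Q = 269, P = 271 − 0.872(269) = 36.43.
dP/dQ = −0.872, so dQ/dP = 1/(−0.872) = -1.147.
ε = (dQ/dP)(P/Q) = (-1.147)(36.43/269).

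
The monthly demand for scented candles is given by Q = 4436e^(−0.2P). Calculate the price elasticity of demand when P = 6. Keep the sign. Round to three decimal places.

-1.200

At P = 6, Q = 1336.098.
dQ/dP = −0.2·4436e^(−0.2P) = −0.2Q = -267.220.
ε = (dQ/dP)(P/Q) = (-267.220)(6/1336.098).
|ε| > 1, so demand is elastic at this price.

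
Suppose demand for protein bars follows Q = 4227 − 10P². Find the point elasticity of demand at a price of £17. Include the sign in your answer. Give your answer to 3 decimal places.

At P = 17, Q = 1337.
dQ/dP = −20P = -340.
ε = (dQ/dP)(P/Q) = (-340)(17/1337).

-4.323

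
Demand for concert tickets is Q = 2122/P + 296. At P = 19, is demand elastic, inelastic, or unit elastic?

inelastic

Q = 407.684, dQ/dP = -5.878.
ε = (dQ/dP)(P/Q) ≈ -0.274.
|ε| = 0.27 < 1.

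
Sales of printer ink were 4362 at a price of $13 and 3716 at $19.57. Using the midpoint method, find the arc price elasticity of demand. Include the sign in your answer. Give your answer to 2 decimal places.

ΔQ = 3716 − 4362 = -646; ΔP = 19.57 − 13 = 6.57.
Midpoints: P̄ = 16.29, Q̄ = 4039.0.
ε = (ΔQ/ΔP)(P̄/Q̄) = (-646/6.57)(16.29/4039.0).

-0.40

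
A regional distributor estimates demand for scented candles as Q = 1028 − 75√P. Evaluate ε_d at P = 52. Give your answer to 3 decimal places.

-0.555

At P = 52, Q = 487.167.
dQ/dP = −75/(2√P) = -5.200.
ε = (dQ/dP)(P/Q) = (-5.200)(52/487.167).
|ε| < 1, so demand is inelastic at this price.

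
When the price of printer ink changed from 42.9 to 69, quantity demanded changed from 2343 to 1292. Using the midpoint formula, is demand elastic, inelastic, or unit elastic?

elastic

Arc ε ≈ -1.240.
|ε| = 1.24 > 1.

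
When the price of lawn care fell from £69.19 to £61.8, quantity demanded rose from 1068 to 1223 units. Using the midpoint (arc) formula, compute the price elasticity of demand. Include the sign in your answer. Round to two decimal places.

ΔQ = 1223 − 1068 = 155; ΔP = 61.8 − 69.19 = -7.39.
Midpoints: P̄ = 65.50, Q̄ = 1145.5.
ε = (ΔQ/ΔP)(P̄/Q̄) = (155/-7.39)(65.50/1145.5).

-1.20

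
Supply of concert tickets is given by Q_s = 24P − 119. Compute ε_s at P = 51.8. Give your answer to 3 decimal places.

1.106

At P = 51.8, Q_s = 1124.20.
dQ_s/dP = 24.
ε_s = (dQ_s/dP)(P/Q_s) = (24)(51.8/1124.20).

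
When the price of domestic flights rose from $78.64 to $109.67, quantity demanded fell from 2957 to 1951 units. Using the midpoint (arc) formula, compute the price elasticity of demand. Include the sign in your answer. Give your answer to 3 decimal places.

-1.244

ΔQ = 1951 − 2957 = -1006; ΔP = 109.67 − 78.64 = 31.03.
Midpoints: P̄ = 94.16, Q̄ = 2454.0.
ε = (ΔQ/ΔP)(P̄/Q̄) = (-1006/31.03)(94.16/2454.0).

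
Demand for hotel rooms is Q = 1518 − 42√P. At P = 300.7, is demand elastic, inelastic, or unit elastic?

Q = 789.690, dQ/dP = -1.211.
ε = (dQ/dP)(P/Q) ≈ -0.461.
|ε| = 0.46 < 1.

inelastic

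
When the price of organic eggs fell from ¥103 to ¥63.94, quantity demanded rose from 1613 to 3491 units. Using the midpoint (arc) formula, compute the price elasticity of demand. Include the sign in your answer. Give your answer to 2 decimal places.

-1.57

ΔQ = 3491 − 1613 = 1878; ΔP = 63.94 − 103 = -39.06.
Midpoints: P̄ = 83.47, Q̄ = 2552.0.
ε = (ΔQ/ΔP)(P̄/Q̄) = (1878/-39.06)(83.47/2552.0).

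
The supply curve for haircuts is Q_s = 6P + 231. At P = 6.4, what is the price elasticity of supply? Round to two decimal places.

At P = 6.4, Q_s = 269.40.
dQ_s/dP = 6.
ε_s = (dQ_s/dP)(P/Q_s) = (6)(6.4/269.40).

0.14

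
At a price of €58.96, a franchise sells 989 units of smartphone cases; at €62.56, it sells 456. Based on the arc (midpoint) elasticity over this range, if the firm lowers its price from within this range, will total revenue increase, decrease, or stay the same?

Arc ε = (-533/3.6)(60.76/722.5) ≈ -12.451.
|ε| = 12.45 > 1, so demand is elastic. A price cut therefore raises total revenue.

increase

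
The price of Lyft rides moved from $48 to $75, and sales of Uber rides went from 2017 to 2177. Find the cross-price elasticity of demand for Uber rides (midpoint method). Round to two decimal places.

ΔQ_x = 2177 − 2017 = 160; ΔP_y = 75 − 48 = 27.
Midpoints: P̄_y = 61.50, Q̄_x = 2097.0.
ε_xy = (ΔQ_x/ΔP_y)(P̄_y/Q̄_x) = (160/27)(61.50/2097.0).

0.17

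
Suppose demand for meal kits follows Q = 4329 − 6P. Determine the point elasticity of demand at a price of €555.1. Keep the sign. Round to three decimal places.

At P = 555.1, Q = 998.400.
dQ/dP = −6.
ε = (dQ/dP)(P/Q) = (-6)(555.1/998.400).
|ε| > 1, so demand is elastic at this price.

-3.336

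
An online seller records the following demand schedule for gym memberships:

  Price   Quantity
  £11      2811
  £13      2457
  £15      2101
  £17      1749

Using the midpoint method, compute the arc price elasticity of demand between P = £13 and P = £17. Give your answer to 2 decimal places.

At P = 13, Q = 2457; at P = 17, Q = 1749.
ΔQ = -708, ΔP = 4. Midpoints: P̄ = 15.00, Q̄ = 2103.0.
ε = (ΔQ/ΔP)(P̄/Q̄) = (-708/4)(15.00/2103.0).

-1.26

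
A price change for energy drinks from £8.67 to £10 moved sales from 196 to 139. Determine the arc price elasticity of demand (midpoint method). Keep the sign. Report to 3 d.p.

-2.388

ΔQ = 139 − 196 = -57; ΔP = 10 − 8.67 = 1.33.
Midpoints: P̄ = 9.34, Q̄ = 167.5.
ε = (ΔQ/ΔP)(P̄/Q̄) = (-57/1.33)(9.34/167.5).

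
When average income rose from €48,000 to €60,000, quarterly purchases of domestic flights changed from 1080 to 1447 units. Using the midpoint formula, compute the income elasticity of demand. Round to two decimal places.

1.31

ΔQ = 367, ΔI = 12000. Midpoints: Ī = 54,000, Q̄ = 1263.5.
ε_I = (ΔQ/ΔI)(Ī/Q̄) = (367/12000)(54000/1263.5).
ε_I > 0, so the good is normal.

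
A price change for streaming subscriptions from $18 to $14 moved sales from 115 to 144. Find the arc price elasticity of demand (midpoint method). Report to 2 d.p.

-0.90

ΔQ = 144 − 115 = 29; ΔP = 14 − 18 = -4.
Midpoints: P̄ = 16.00, Q̄ = 129.5.
ε = (ΔQ/ΔP)(P̄/Q̄) = (29/-4)(16.00/129.5).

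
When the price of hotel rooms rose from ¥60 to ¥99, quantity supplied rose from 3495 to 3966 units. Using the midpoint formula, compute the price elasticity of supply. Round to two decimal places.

0.26

ΔQ = 3966 − 3495 = 471; ΔP = 99 − 60 = 39.
Midpoints: P̄ = 79.50, Q̄ = 3730.5.
ε_s = (ΔQ/ΔP)(P̄/Q̄) = (471/39)(79.50/3730.5).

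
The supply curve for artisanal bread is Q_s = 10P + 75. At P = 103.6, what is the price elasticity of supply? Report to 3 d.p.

At P = 103.6, Q_s = 1111.
dQ_s/dP = 10.
ε_s = (dQ_s/dP)(P/Q_s) = (10)(103.6/1111).

0.932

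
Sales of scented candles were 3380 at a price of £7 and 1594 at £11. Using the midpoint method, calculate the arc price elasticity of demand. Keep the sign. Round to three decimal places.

-1.616

ΔQ = 1594 − 3380 = -1786; ΔP = 11 − 7 = 4.
Midpoints: P̄ = 9.00, Q̄ = 2487.0.
ε = (ΔQ/ΔP)(P̄/Q̄) = (-1786/4)(9.00/2487.0).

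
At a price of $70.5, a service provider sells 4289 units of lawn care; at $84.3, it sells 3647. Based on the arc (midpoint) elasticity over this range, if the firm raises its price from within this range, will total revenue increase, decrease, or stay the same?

increase

Arc ε = (-642/13.8)(77.40/3968.0) ≈ -0.907.
|ε| = 0.91 < 1, so demand is inelastic. A price rise therefore raises total revenue.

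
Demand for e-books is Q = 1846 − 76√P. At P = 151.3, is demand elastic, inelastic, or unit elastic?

Q = 911.169, dQ/dP = -3.089.
ε = (dQ/dP)(P/Q) ≈ -0.513.
|ε| = 0.51 < 1.

inelastic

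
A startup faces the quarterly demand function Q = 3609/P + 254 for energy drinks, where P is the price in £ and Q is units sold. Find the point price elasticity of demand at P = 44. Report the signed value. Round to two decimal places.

-0.24

At P = 44, Q = 336.023.
dQ/dP = −3609/P² = -1.864.
ε = (dQ/dP)(P/Q) = (-1.864)(44/336.023).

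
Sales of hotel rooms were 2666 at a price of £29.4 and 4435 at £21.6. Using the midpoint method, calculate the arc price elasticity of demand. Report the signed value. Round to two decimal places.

ΔQ = 4435 − 2666 = 1769; ΔP = 21.6 − 29.4 = -7.8.
Midpoints: P̄ = 25.50, Q̄ = 3550.5.
ε = (ΔQ/ΔP)(P̄/Q̄) = (1769/-7.8)(25.50/3550.5).

-1.63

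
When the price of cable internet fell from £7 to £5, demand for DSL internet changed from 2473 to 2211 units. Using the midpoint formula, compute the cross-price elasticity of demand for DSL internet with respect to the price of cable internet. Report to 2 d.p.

0.34

ΔQ_x = 2211 − 2473 = -262; ΔP_y = 5 − 7 = -2.
Midpoints: P̄_y = 6.00, Q̄_x = 2342.0.
ε_xy = (ΔQ_x/ΔP_y)(P̄_y/Q̄_x) = (-262/-2)(6.00/2342.0).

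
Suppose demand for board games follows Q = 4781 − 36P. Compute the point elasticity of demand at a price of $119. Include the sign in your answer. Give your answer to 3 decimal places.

-8.620

At P = 119, Q = 497.
dQ/dP = −36.
ε = (dQ/dP)(P/Q) = (-36)(119/497).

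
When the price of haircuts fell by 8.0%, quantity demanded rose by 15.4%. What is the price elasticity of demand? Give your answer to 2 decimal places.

ε = %ΔQ / %ΔP = (15.4)/(-8.0) = -1.925.

-1.93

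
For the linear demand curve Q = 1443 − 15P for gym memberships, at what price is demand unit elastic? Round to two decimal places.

For linear demand Q = a − bP, ε = −bP/(a − bP). |ε| = 1 when bP = a − bP, i.e. P = a/(2b).
P = 1443/(2·15) = 1443/30 = 48.1000.

48.10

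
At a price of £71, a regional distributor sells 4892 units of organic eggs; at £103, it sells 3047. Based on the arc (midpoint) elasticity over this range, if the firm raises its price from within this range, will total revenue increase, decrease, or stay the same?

Arc ε = (-1845/32)(87.00/3969.5) ≈ -1.264.
|ε| = 1.26 > 1, so demand is elastic. A price rise therefore reduces total revenue.

decrease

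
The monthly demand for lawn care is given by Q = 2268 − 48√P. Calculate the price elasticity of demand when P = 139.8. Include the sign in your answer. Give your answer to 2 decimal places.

-0.17

At P = 139.8, Q = 1700.462.
dQ/dP = −48/(2√P) = -2.030.
ε = (dQ/dP)(P/Q) = (-2.030)(139.8/1700.462).
|ε| < 1, so demand is inelastic at this price.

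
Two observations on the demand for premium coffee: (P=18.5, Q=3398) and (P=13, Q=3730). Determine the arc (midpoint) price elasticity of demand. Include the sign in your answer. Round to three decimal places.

ΔQ = 3730 − 3398 = 332; ΔP = 13 − 18.5 = -5.5.
Midpoints: P̄ = 15.75, Q̄ = 3564.0.
ε = (ΔQ/ΔP)(P̄/Q̄) = (332/-5.5)(15.75/3564.0).

-0.267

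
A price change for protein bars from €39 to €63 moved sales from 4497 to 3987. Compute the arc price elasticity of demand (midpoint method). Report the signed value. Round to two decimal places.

ΔQ = 3987 − 4497 = -510; ΔP = 63 − 39 = 24.
Midpoints: P̄ = 51.00, Q̄ = 4242.0.
ε = (ΔQ/ΔP)(P̄/Q̄) = (-510/24)(51.00/4242.0).

-0.26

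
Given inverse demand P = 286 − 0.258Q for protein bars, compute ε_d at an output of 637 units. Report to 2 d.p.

At Q = 637, P = 286 − 0.258(637) = 121.65.
dP/dQ = −0.258, so dQ/dP = 1/(−0.258) = -3.876.
ε = (dQ/dP)(P/Q) = (-3.876)(121.65/637).

-0.74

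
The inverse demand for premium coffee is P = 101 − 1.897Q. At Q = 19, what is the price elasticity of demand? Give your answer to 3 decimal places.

-1.802

At Q = 19, P = 101 − 1.897(19) = 64.96.
dP/dQ = −1.897, so dQ/dP = 1/(−1.897) = -0.527.
ε = (dQ/dP)(P/Q) = (-0.527)(64.96/19).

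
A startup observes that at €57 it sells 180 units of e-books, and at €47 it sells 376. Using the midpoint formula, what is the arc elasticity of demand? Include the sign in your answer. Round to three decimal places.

-3.666

ΔQ = 376 − 180 = 196; ΔP = 47 − 57 = -10.
Midpoints: P̄ = 52.00, Q̄ = 278.0.
ε = (ΔQ/ΔP)(P̄/Q̄) = (196/-10)(52.00/278.0).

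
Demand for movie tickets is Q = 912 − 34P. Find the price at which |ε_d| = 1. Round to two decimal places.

13.41

For linear demand Q = a − bP, ε = −bP/(a − bP). |ε| = 1 when bP = a − bP, i.e. P = a/(2b).
P = 912/(2·34) = 912/68 = 13.4118.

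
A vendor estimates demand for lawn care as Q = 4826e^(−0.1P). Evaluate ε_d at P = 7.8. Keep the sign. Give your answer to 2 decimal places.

At P = 7.8, Q = 2212.267.
dQ/dP = −0.1·4826e^(−0.1P) = −0.1Q = -221.227.
ε = (dQ/dP)(P/Q) = (-221.227)(7.8/2212.267).

-0.78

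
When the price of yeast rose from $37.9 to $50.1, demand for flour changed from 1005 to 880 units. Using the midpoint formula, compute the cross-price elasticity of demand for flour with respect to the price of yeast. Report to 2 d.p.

ΔQ_x = 880 − 1005 = -125; ΔP_y = 50.1 − 37.9 = 12.2.
Midpoints: P̄_y = 44.00, Q̄_x = 942.5.
ε_xy = (ΔQ_x/ΔP_y)(P̄_y/Q̄_x) = (-125/12.2)(44.00/942.5).

-0.48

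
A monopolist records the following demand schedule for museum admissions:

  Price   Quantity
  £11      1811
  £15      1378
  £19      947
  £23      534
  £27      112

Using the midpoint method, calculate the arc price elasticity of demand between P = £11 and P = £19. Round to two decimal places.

-1.17

At P = 11, Q = 1811; at P = 19, Q = 947.
ΔQ = -864, ΔP = 8. Midpoints: P̄ = 15.00, Q̄ = 1379.0.
ε = (ΔQ/ΔP)(P̄/Q̄) = (-864/8)(15.00/1379.0).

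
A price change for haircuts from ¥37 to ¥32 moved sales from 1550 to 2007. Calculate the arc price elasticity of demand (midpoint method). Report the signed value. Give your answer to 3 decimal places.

-1.773

ΔQ = 2007 − 1550 = 457; ΔP = 32 − 37 = -5.
Midpoints: P̄ = 34.50, Q̄ = 1778.5.
ε = (ΔQ/ΔP)(P̄/Q̄) = (457/-5)(34.50/1778.5).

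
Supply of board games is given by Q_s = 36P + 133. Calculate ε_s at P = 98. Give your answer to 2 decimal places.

At P = 98, Q_s = 3661.
dQ_s/dP = 36.
ε_s = (dQ_s/dP)(P/Q_s) = (36)(98/3661).

0.96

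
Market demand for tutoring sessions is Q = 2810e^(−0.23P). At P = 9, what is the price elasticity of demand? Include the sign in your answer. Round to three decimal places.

At P = 9, Q = 354.582.
dQ/dP = −0.23·2810e^(−0.23P) = −0.23Q = -81.554.
ε = (dQ/dP)(P/Q) = (-81.554)(9/354.582).
|ε| > 1, so demand is elastic at this price.

-2.070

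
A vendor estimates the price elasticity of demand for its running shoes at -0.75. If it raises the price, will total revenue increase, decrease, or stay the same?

|ε| = 0.75 < 1, so demand is inelastic. A price rise therefore raises total revenue.

increase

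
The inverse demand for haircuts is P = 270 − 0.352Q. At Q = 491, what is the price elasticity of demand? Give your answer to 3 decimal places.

At Q = 491, P = 270 − 0.352(491) = 97.17.
dP/dQ = −0.352, so dQ/dP = 1/(−0.352) = -2.841.
ε = (dQ/dP)(P/Q) = (-2.841)(97.17/491).

-0.562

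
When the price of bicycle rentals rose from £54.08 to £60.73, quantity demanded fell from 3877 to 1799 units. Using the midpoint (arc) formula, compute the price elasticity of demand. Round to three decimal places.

-6.321

ΔQ = 1799 − 3877 = -2078; ΔP = 60.73 − 54.08 = 6.65.
Midpoints: P̄ = 57.41, Q̄ = 2838.0.
ε = (ΔQ/ΔP)(P̄/Q̄) = (-2078/6.65)(57.41/2838.0).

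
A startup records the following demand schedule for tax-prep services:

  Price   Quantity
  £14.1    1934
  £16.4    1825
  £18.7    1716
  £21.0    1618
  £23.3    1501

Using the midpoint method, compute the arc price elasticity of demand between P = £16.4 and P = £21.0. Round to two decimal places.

At P = 16.4, Q = 1825; at P = 21.0, Q = 1618.
ΔQ = -207, ΔP = 4.6. Midpoints: P̄ = 18.70, Q̄ = 1721.5.
ε = (ΔQ/ΔP)(P̄/Q̄) = (-207/4.6)(18.70/1721.5).

-0.49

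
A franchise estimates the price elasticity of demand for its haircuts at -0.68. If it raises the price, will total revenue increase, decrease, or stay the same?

|ε| = 0.68 < 1, so demand is inelastic. A price rise therefore raises total revenue.

increase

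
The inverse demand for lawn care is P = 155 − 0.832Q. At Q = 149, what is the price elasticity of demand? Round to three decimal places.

At Q = 149, P = 155 − 0.832(149) = 31.03.
dP/dQ = −0.832, so dQ/dP = 1/(−0.832) = -1.202.
ε = (dQ/dP)(P/Q) = (-1.202)(31.03/149).

-0.250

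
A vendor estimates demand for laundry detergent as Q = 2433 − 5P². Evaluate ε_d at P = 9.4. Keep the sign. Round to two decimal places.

-0.44

At P = 9.4, Q = 1991.200.
dQ/dP = −10P = -94.
ε = (dQ/dP)(P/Q) = (-94)(9.4/1991.200).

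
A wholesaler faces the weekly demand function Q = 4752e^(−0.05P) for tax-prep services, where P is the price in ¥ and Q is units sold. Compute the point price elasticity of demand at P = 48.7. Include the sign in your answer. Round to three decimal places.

At P = 48.7, Q = 416.264.
dQ/dP = −0.05·4752e^(−0.05P) = −0.05Q = -20.813.
ε = (dQ/dP)(P/Q) = (-20.813)(48.7/416.264).

-2.435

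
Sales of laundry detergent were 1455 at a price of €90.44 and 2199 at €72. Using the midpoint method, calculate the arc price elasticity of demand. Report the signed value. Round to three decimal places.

ΔQ = 2199 − 1455 = 744; ΔP = 72 − 90.44 = -18.44.
Midpoints: P̄ = 81.22, Q̄ = 1827.0.
ε = (ΔQ/ΔP)(P̄/Q̄) = (744/-18.44)(81.22/1827.0).

-1.794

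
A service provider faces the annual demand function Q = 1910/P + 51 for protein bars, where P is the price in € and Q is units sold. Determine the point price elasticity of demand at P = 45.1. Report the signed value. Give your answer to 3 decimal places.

At P = 45.1, Q = 93.350.
dQ/dP = −1910/P² = -0.939.
ε = (dQ/dP)(P/Q) = (-0.939)(45.1/93.350).

-0.454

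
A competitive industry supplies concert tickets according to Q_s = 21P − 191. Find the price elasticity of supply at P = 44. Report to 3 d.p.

At P = 44, Q_s = 733.
dQ_s/dP = 21.
ε_s = (dQ_s/dP)(P/Q_s) = (21)(44/733).

1.261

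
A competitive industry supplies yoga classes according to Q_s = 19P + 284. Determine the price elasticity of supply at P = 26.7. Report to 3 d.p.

0.641

At P = 26.7, Q_s = 791.30.
dQ_s/dP = 19.
ε_s = (dQ_s/dP)(P/Q_s) = (19)(26.7/791.30).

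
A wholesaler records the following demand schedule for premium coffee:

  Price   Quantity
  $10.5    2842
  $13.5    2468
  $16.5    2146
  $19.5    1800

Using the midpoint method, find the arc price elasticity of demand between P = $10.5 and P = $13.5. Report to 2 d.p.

At P = 10.5, Q = 2842; at P = 13.5, Q = 2468.
ΔQ = -374, ΔP = 3.0. Midpoints: P̄ = 12.00, Q̄ = 2655.0.
ε = (ΔQ/ΔP)(P̄/Q̄) = (-374/3.0)(12.00/2655.0).

-0.56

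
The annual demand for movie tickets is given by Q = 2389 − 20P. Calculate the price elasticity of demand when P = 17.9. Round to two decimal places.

At P = 17.9, Q = 2031.
dQ/dP = −20.
ε = (dQ/dP)(P/Q) = (-20)(17.9/2031).
|ε| < 1, so demand is inelastic at this price.

-0.18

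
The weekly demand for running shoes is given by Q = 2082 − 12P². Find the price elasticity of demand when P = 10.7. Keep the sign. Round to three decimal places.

-3.880

At P = 10.7, Q = 708.120.
dQ/dP = −24P = -256.800.
ε = (dQ/dP)(P/Q) = (-256.800)(10.7/708.120).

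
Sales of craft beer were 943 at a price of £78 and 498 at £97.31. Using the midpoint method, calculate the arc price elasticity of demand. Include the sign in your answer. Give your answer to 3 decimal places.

-2.804

ΔQ = 498 − 943 = -445; ΔP = 97.31 − 78 = 19.31.
Midpoints: P̄ = 87.66, Q̄ = 720.5.
ε = (ΔQ/ΔP)(P̄/Q̄) = (-445/19.31)(87.66/720.5).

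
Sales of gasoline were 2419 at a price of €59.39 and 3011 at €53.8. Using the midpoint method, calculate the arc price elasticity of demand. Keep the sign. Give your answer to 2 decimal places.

-2.21

ΔQ = 3011 − 2419 = 592; ΔP = 53.8 − 59.39 = -5.59.
Midpoints: P̄ = 56.59, Q̄ = 2715.0.
ε = (ΔQ/ΔP)(P̄/Q̄) = (592/-5.59)(56.59/2715.0).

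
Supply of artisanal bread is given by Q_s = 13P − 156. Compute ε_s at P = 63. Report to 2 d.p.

1.24

At P = 63, Q_s = 663.
dQ_s/dP = 13.
ε_s = (dQ_s/dP)(P/Q_s) = (13)(63/663).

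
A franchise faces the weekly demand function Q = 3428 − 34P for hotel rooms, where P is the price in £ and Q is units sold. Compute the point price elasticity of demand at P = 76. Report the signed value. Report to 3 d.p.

At P = 76, Q = 844.
dQ/dP = −34.
ε = (dQ/dP)(P/Q) = (-34)(76/844).
|ε| > 1, so demand is elastic at this price.

-3.062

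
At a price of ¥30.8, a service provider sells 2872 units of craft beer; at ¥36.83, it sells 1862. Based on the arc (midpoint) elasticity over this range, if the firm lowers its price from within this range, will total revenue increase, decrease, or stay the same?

increase

Arc ε = (-1010/6.03)(33.81/2367.0) ≈ -2.393.
|ε| = 2.39 > 1, so demand is elastic. A price cut therefore raises total revenue.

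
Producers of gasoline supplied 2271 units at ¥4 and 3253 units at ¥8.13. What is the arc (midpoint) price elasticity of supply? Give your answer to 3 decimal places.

0.522

ΔQ = 3253 − 2271 = 982; ΔP = 8.13 − 4 = 4.13.
Midpoints: P̄ = 6.07, Q̄ = 2762.0.
ε_s = (ΔQ/ΔP)(P̄/Q̄) = (982/4.13)(6.07/2762.0).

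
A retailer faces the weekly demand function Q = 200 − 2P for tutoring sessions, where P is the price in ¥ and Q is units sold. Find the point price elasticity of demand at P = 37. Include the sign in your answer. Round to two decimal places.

At P = 37, Q = 126.
dQ/dP = −2.
ε = (dQ/dP)(P/Q) = (-2)(37/126).
|ε| < 1, so demand is inelastic at this price.

-0.59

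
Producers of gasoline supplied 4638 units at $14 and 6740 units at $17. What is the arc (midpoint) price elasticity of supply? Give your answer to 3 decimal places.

1.909

ΔQ = 6740 − 4638 = 2102; ΔP = 17 − 14 = 3.
Midpoints: P̄ = 15.50, Q̄ = 5689.0.
ε_s = (ΔQ/ΔP)(P̄/Q̄) = (2102/3)(15.50/5689.0).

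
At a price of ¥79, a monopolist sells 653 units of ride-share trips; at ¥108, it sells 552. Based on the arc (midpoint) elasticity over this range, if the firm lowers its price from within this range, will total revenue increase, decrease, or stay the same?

Arc ε = (-101/29)(93.50/602.5) ≈ -0.540.
|ε| = 0.54 < 1, so demand is inelastic. A price cut therefore reduces total revenue.

decrease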